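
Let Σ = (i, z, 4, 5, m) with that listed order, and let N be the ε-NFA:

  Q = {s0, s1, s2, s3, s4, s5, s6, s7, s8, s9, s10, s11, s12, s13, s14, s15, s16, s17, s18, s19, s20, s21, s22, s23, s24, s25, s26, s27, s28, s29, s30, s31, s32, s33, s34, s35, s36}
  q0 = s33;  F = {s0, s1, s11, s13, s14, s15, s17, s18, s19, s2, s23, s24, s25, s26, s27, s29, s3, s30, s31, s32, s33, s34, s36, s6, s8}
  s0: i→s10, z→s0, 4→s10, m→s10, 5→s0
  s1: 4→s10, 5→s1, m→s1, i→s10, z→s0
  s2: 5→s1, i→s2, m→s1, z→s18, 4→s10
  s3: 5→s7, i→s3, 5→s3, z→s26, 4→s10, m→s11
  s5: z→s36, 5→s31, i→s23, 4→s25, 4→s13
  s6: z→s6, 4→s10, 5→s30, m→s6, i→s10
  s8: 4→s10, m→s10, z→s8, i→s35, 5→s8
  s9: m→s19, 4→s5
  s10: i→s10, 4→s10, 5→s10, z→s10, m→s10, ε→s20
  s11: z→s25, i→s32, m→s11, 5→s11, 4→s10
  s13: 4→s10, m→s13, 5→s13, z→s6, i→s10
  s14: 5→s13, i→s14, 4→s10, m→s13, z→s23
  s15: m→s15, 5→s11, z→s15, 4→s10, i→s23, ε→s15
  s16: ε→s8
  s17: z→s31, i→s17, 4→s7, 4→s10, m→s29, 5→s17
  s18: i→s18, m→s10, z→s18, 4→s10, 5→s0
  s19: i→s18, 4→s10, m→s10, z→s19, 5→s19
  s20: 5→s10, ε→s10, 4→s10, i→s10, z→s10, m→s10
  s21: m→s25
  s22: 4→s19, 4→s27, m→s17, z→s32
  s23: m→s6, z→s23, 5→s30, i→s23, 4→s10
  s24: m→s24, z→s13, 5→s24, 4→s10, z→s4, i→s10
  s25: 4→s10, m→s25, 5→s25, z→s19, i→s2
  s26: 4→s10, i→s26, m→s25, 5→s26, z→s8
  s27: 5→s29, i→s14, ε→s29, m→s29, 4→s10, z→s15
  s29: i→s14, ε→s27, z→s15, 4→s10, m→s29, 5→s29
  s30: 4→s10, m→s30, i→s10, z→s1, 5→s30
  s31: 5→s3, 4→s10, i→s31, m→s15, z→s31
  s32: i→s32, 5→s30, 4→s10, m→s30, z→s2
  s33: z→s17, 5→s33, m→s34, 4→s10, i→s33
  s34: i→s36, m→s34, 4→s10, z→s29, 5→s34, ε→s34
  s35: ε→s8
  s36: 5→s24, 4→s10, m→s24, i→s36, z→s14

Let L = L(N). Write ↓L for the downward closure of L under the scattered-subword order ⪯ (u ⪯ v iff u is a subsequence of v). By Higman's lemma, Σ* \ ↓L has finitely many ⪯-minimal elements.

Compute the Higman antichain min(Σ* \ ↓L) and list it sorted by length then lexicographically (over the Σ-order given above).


|Q|=37, |F|=25, |δ|=158 (8 ε).
min D↑ (25 st, q0=0, F={2}): 0:i→0,z→1,4→2,5→0,m→3 1:i→1,z→4,4→2,5→1,m→5 2:i→2,z→2,4→2,5→2,m→2 3:i→6,z→5,4→2,5→3,m→3 4:i→4,z→4,4→2,5→7,m→8 5:i→9,z→8,4→2,5→5,m→5 6:i→6,z→9,4→2,5→10,m→10 7:i→7,z→11,4→2,5→7,m→12 8:i→13,z→8,4→2,5→12,m→8 9:i→9,z→13,4→2,5→14,m→14 10:i→2,z→14,4→2,5→10,m→10 11:i→11,z→15,4→2,5→11,m→16 12:i→17,z→16,4→2,5→12,m→12 13:i→13,z→13,4→2,5→18,m→19 14:i→2,z→19,4→2,5→14,m→14 15:i→15,z→15,4→2,5→15,m→2 16:i→20,z→21,4→2,5→16,m→16 17:i→17,z→20,4→2,5→18,m→18 18:i→2,z→22,4→2,5→18,m→18 19:i→2,z→19,4→2,5→18,m→19 20:i→20,z→23,4→2,5→22,m→22 21:i→23,z→21,4→2,5→21,m→2 22:i→2,z→24,4→2,5→22,m→22 23:i→23,z→23,4→2,5→24,m→2 24:i→2,z→24,4→2,5→24,m→2 [Hopcroft].
'4': run [30, 3] end={s10,s20,s7} rej; 1/1 del acc.
'mi5i': N↓-sim [30, 22, 15, 9, 2] end={s10,s20} ∉↓L; 4/4 del acc.
'mimi': run [30, 22, 15, 9, 2] end={s10,s20} ∉↓L; 4/4 single-dels accept.
'zz5zzm': |S_i|=[30, 26, 20, 16, 11, 7, 2] end={s10,s20} — reject; 6/6 del acc.
4 minimals (antichain).

min(Σ*\↓L) = [4, mi5i, mimi, zz5zzm].


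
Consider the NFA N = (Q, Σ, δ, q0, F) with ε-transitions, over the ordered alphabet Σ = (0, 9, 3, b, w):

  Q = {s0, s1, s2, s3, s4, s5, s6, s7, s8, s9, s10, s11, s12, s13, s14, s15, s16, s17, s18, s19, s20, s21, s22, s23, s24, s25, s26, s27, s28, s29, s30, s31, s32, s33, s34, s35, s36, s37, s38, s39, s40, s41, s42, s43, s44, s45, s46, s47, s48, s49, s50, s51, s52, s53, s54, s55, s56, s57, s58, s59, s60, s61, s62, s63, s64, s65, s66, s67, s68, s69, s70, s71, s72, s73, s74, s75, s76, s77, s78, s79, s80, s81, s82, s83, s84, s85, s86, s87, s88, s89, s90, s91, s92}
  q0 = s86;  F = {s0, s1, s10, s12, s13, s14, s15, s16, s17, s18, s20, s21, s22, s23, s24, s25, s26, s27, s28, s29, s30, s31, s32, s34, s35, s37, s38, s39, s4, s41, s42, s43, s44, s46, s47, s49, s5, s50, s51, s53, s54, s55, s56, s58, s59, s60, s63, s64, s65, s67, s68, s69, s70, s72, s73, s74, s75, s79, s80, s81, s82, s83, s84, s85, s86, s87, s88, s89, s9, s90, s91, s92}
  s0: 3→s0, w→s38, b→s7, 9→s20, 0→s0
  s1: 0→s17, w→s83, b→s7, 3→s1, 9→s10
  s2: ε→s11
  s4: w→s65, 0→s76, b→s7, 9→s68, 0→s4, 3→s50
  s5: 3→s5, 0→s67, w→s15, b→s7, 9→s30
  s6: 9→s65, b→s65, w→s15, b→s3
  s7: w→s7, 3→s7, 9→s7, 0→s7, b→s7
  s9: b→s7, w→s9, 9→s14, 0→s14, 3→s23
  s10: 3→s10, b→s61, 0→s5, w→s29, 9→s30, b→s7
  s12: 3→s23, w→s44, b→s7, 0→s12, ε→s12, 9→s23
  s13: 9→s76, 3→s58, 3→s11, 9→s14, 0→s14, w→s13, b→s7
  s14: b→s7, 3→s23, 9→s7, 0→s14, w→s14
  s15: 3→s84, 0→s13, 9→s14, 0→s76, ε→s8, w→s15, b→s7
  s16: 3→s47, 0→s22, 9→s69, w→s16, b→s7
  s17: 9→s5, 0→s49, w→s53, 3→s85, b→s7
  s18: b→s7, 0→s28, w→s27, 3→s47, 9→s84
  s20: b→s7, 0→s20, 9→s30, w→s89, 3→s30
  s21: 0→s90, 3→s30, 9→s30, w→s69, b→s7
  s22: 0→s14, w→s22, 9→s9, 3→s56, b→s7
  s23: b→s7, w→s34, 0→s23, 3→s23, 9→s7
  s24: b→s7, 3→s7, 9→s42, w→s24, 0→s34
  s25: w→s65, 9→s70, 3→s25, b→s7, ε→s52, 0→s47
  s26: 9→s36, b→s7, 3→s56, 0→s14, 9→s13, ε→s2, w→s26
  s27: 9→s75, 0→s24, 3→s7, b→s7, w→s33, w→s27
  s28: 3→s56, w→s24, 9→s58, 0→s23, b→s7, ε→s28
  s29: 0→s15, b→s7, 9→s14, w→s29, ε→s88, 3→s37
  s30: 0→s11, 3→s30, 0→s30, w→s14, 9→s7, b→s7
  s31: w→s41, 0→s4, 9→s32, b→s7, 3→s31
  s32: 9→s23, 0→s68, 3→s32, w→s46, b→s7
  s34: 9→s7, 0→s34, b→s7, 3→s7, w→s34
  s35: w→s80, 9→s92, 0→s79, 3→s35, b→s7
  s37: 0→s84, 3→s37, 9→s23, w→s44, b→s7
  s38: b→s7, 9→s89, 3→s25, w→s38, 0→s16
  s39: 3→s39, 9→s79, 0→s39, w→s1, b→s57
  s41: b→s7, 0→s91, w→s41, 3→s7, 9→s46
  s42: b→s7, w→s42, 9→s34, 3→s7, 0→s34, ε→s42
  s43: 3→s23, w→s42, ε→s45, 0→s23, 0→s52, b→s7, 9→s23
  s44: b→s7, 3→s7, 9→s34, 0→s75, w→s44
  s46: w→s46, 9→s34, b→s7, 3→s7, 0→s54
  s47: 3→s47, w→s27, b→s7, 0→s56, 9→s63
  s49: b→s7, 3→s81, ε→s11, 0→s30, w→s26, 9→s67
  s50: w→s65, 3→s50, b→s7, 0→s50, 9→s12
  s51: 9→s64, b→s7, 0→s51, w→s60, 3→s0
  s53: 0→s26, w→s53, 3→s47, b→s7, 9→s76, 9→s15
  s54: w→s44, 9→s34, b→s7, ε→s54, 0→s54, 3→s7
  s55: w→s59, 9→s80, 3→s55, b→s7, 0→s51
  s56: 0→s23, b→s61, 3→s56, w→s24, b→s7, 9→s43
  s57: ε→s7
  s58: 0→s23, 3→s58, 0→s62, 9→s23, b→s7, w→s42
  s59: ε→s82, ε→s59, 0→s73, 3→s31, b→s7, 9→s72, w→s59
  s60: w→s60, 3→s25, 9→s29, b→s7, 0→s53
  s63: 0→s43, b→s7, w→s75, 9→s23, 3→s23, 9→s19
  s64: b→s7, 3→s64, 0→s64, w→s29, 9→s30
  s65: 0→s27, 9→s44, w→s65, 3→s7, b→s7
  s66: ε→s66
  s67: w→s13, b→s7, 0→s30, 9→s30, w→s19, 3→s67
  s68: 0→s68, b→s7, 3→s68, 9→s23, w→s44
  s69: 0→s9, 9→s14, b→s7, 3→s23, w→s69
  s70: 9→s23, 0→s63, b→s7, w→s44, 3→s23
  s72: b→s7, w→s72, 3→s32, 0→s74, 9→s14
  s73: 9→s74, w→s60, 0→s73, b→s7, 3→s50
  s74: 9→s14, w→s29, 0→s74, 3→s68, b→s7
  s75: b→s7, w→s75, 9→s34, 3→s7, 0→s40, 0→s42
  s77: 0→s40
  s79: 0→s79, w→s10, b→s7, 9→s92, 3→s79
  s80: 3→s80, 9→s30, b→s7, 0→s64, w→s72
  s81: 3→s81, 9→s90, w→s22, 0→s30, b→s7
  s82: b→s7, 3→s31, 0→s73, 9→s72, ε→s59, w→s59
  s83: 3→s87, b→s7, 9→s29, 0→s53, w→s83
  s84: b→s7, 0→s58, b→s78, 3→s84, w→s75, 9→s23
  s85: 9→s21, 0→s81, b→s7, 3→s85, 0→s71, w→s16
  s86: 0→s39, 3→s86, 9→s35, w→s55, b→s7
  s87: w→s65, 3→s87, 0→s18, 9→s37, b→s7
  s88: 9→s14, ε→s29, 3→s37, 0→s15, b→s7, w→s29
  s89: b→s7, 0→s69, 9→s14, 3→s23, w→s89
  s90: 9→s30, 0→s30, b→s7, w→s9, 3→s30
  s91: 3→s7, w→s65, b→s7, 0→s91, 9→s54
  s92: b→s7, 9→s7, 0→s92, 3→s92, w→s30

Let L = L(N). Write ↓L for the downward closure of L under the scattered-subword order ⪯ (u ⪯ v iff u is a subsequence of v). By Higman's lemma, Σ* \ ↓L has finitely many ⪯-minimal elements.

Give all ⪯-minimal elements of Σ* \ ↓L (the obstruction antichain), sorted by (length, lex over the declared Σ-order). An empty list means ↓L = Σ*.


min(Σ*\↓L) = [b, 999, ww3w3, 0w0009, w03939].

|Q|=93, |F|=72, |δ|=404 (17 ε).
min D↑ (71 st, q0=0, F={3}): 0:0→1,9→2,3→0,b→3,w→4 1:0→1,9→5,3→1,b→3,w→6 2:0→5,9→7,3→2,b→3,w→8 3:0→3,9→3,3→3,b→3,w→3 4:0→9,9→8,3→4,b→3,w→10 5:0→5,9→7,3→5,b→3,w→11 6:0→12,9→11,3→6,b→3,w→13 7:0→7,9→3,3→7,b→3,w→14 8:0→15,9→14,3→8,b→3,w→16 9:0→9,9→15,3→17,b→3,w→18 10:0→19,9→16,3→20,b→3,w→10 11:0→21,9→14,3→11,b→3,w→22 12:0→23,9→21,3→24,b→3,w→25 13:0→25,9→22,3→26,b→3,w→13 14:0→14,9→3,3→14,b→3,w→27 15:0→15,9→14,3→15,b→3,w→22 16:0→28,9→27,3→29,b→3,w→16 17:0→17,9→30,3→17,b→3,w→31 18:0→25,9→22,3→32,b→3,w→18 19:0→19,9→28,3→33,b→3,w→18 20:0→34,9→29,3→20,b→3,w→35 21:0→36,9→14,3→21,b→3,w→37 22:0→37,9→27,3→38,b→3,w→22 23:0→14,9→36,3→39,b→3,w→40 24:0→39,9→41,3→24,b→3,w→42 25:0→40,9→37,3→43,b→3,w→25 26:0→44,9→38,3→26,b→3,w→45 27:0→27,9→3,3→46,b→3,w→27 28:0→28,9→27,3→47,b→3,w→22 29:0→47,9→46,3→29,b→3,w→48 30:0→30,9→14,3→14,b→3,w→49 31:0→42,9→49,3→32,b→3,w→31 32:0→43,9→50,3→32,b→3,w→45 33:0→33,9→51,3→33,b→3,w→45 34:0→34,9→47,3→33,b→3,w→45 35:0→52,9→48,3→3,b→3,w→35 36:0→14,9→14,3→36,b→3,w→53 37:0→53,9→27,3→54,b→3,w→37 38:0→54,9→46,3→38,b→3,w→55 39:0→14,9→56,3→39,b→3,w→57 40:0→27,9→53,3→58,b→3,w→40 41:0→56,9→14,3→14,b→3,w→59 42:0→57,9→59,3→43,b→3,w→42 43:0→58,9→60,3→43,b→3,w→61 44:0→62,9→54,3→43,b→3,w→61 45:0→61,9→55,3→3,b→3,w→45 46:0→46,9→3,3→46,b→3,w→63 47:0→47,9→46,3→47,b→3,w→55 48:0→64,9→63,3→3,b→3,w→48 49:0→59,9→27,3→46,b→3,w→49 50:0→60,9→46,3→46,b→3,w→55 51:0→51,9→46,3→46,b→3,w→55 52:0→52,9→64,3→3,b→3,w→45 53:0→27,9→27,3→65,b→3,w→53 54:0→65,9→46,3→54,b→3,w→66 55:0→66,9→63,3→3,b→3,w→55 56:0→14,9→14,3→14,b→3,w→67 57:0→27,9→67,3→58,b→3,w→57 58:0→46,9→68,3→58,b→3,w→69 59:0→67,9→27,3→46,b→3,w→59 60:0→68,9→46,3→46,b→3,w→66 61:0→69,9→66,3→3,b→3,w→61 62:0→46,9→65,3→58,b→3,w→69 63:0→63,9→3,3→3,b→3,w→63 64:0→64,9→63,3→3,b→3,w→55 65:0→46,9→46,3→65,b→3,w→70 66:0→70,9→63,3→3,b→3,w→66 67:0→27,9→27,3→46,b→3,w→67 68:0→46,9→46,3→46,b→3,w→70 69:0→63,9→70,3→3,b→3,w→69 70:0→63,9→63,3→3,b→3,w→70 [Hopcroft].
'b': |S_i|=[88, 4] end={s57,s61,s7,s78} rej; 1/1 deletions ∈↓L.
'999': N↓-sim [88, 50, 9, 1] end={s7} ∉↓L; 3/3 deletions ∈↓L.
'ww3w3': run [88, 82, 64, 41, 14, 1] end={s7} rej; 5/5 del acc.
'0w0009': |S_i|=[88, 77, 61, 47, 30, 8, 1] end={s7} — reject; 6/6 deletions ∈↓L.
'w03939': |S_i|=[88, 82, 69, 54, 24, 6, 1] end={s7} — reject; 6/6 del acc.
5 obstructions.


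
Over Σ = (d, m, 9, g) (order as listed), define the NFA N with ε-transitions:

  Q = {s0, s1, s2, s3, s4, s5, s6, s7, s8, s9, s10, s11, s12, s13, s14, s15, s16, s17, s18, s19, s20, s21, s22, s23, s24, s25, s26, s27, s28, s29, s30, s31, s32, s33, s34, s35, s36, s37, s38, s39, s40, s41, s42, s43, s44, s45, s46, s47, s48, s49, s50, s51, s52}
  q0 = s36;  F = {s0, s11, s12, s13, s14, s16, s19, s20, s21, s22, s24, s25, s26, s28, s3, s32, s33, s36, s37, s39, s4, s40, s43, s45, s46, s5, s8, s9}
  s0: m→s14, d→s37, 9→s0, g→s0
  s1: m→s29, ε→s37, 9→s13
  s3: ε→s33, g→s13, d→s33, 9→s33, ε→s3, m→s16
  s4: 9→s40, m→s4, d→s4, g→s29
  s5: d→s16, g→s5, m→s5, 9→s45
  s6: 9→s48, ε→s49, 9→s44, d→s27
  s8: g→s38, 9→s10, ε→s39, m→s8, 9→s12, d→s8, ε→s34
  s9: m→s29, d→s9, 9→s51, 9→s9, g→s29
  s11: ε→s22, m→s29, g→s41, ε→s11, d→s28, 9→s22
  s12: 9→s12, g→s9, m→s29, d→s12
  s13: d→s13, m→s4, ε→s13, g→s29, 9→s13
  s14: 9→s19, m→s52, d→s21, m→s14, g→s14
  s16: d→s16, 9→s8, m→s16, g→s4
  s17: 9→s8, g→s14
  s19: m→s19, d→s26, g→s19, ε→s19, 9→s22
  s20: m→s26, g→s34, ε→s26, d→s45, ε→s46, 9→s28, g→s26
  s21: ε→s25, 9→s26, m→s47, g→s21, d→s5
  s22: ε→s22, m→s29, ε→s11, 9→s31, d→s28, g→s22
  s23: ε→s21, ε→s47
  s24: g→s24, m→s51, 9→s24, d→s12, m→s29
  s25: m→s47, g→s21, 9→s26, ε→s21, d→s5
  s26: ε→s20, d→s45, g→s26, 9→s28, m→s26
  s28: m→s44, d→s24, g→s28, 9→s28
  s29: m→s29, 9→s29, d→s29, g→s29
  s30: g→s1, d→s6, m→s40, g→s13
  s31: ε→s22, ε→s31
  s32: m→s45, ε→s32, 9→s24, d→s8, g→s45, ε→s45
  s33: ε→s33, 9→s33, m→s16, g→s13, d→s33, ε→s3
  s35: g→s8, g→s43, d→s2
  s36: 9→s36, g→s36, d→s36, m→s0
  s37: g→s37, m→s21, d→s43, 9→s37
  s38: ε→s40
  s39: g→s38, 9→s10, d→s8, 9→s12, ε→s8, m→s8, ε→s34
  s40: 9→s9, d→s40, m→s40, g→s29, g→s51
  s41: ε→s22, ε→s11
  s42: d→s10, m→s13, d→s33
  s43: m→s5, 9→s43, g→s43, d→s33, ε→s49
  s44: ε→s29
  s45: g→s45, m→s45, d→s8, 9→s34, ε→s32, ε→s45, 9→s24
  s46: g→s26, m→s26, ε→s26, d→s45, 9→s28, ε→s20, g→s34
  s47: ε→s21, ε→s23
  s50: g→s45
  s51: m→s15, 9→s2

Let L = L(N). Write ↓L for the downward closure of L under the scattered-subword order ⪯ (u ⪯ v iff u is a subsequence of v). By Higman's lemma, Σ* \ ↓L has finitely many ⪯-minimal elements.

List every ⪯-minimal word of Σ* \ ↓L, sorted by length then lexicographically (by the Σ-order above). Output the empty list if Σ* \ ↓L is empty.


|Q|=53, |F|=28, |δ|=183 (38 ε).
min D↑ (22 st, q0=0, F={15}): 0:d→0,m→1,9→0,g→0 1:d→2,m→3,9→1,g→1 2:d→4,m→5,9→2,g→2 3:d→5,m→3,9→6,g→3 4:d→7,m→8,9→4,g→4 5:d→8,m→5,9→9,g→5 6:d→9,m→6,9→10,g→6 7:d→7,m→11,9→7,g→12 8:d→11,m→8,9→13,g→8 9:d→13,m→9,9→14,g→9 10:d→14,m→15,9→10,g→10 11:d→11,m→11,9→16,g→17 12:d→12,m→17,9→12,g→15 13:d→16,m→13,9→18,g→13 14:d→18,m→15,9→14,g→14 15:d→15,m→15,9→15,g→15 16:d→16,m→16,9→19,g→20 17:d→17,m→17,9→20,g→15 18:d→19,m→15,9→18,g→18 19:d→19,m→15,9→19,g→21 20:d→20,m→20,9→21,g→15 21:d→21,m→15,9→21,g→15 [Hopcroft].
'mm99m': |S_i|=[42, 41, 34, 25, 15, 5] end={s15,s2,s29,s44,s51} — reject; 5/5 single-dels accept.
'mdddgg': N↓-sim [42, 41, 33, 23, 17, 9, 4] end={s15,s2,s29,s51} ∉↓L; 6/6 deletions ∈↓L.
2 words, ⪯-incomp.

min(Σ*\↓L) = [mm99m, mdddgg].


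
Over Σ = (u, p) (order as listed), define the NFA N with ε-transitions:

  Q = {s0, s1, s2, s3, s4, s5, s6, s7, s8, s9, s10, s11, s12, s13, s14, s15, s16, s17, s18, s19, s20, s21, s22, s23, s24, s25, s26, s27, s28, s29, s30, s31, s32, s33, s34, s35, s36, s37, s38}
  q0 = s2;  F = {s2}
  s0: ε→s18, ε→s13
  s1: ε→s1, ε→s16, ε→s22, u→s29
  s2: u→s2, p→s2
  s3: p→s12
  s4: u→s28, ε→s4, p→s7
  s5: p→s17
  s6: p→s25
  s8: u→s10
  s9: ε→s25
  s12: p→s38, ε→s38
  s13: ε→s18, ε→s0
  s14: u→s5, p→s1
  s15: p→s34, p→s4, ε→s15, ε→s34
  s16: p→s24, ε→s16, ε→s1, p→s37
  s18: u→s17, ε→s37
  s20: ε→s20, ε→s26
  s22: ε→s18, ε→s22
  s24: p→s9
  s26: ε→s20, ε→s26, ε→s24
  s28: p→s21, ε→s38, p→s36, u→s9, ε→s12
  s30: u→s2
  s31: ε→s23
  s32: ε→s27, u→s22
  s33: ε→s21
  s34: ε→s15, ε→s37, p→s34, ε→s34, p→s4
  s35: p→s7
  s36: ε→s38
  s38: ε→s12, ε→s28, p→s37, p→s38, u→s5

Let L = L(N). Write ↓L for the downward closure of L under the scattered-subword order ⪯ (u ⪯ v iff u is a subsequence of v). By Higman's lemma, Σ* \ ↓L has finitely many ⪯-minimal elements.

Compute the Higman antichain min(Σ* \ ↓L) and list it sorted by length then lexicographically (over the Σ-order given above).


|Q|=39, |F|=1, |δ|=62 (33 ε).
min D↑ (1 st, q0=0, F={}): 0:u→0,p→0.
L(D↑) = ∅ ⇒ ↓L = Σ*.

A = [].


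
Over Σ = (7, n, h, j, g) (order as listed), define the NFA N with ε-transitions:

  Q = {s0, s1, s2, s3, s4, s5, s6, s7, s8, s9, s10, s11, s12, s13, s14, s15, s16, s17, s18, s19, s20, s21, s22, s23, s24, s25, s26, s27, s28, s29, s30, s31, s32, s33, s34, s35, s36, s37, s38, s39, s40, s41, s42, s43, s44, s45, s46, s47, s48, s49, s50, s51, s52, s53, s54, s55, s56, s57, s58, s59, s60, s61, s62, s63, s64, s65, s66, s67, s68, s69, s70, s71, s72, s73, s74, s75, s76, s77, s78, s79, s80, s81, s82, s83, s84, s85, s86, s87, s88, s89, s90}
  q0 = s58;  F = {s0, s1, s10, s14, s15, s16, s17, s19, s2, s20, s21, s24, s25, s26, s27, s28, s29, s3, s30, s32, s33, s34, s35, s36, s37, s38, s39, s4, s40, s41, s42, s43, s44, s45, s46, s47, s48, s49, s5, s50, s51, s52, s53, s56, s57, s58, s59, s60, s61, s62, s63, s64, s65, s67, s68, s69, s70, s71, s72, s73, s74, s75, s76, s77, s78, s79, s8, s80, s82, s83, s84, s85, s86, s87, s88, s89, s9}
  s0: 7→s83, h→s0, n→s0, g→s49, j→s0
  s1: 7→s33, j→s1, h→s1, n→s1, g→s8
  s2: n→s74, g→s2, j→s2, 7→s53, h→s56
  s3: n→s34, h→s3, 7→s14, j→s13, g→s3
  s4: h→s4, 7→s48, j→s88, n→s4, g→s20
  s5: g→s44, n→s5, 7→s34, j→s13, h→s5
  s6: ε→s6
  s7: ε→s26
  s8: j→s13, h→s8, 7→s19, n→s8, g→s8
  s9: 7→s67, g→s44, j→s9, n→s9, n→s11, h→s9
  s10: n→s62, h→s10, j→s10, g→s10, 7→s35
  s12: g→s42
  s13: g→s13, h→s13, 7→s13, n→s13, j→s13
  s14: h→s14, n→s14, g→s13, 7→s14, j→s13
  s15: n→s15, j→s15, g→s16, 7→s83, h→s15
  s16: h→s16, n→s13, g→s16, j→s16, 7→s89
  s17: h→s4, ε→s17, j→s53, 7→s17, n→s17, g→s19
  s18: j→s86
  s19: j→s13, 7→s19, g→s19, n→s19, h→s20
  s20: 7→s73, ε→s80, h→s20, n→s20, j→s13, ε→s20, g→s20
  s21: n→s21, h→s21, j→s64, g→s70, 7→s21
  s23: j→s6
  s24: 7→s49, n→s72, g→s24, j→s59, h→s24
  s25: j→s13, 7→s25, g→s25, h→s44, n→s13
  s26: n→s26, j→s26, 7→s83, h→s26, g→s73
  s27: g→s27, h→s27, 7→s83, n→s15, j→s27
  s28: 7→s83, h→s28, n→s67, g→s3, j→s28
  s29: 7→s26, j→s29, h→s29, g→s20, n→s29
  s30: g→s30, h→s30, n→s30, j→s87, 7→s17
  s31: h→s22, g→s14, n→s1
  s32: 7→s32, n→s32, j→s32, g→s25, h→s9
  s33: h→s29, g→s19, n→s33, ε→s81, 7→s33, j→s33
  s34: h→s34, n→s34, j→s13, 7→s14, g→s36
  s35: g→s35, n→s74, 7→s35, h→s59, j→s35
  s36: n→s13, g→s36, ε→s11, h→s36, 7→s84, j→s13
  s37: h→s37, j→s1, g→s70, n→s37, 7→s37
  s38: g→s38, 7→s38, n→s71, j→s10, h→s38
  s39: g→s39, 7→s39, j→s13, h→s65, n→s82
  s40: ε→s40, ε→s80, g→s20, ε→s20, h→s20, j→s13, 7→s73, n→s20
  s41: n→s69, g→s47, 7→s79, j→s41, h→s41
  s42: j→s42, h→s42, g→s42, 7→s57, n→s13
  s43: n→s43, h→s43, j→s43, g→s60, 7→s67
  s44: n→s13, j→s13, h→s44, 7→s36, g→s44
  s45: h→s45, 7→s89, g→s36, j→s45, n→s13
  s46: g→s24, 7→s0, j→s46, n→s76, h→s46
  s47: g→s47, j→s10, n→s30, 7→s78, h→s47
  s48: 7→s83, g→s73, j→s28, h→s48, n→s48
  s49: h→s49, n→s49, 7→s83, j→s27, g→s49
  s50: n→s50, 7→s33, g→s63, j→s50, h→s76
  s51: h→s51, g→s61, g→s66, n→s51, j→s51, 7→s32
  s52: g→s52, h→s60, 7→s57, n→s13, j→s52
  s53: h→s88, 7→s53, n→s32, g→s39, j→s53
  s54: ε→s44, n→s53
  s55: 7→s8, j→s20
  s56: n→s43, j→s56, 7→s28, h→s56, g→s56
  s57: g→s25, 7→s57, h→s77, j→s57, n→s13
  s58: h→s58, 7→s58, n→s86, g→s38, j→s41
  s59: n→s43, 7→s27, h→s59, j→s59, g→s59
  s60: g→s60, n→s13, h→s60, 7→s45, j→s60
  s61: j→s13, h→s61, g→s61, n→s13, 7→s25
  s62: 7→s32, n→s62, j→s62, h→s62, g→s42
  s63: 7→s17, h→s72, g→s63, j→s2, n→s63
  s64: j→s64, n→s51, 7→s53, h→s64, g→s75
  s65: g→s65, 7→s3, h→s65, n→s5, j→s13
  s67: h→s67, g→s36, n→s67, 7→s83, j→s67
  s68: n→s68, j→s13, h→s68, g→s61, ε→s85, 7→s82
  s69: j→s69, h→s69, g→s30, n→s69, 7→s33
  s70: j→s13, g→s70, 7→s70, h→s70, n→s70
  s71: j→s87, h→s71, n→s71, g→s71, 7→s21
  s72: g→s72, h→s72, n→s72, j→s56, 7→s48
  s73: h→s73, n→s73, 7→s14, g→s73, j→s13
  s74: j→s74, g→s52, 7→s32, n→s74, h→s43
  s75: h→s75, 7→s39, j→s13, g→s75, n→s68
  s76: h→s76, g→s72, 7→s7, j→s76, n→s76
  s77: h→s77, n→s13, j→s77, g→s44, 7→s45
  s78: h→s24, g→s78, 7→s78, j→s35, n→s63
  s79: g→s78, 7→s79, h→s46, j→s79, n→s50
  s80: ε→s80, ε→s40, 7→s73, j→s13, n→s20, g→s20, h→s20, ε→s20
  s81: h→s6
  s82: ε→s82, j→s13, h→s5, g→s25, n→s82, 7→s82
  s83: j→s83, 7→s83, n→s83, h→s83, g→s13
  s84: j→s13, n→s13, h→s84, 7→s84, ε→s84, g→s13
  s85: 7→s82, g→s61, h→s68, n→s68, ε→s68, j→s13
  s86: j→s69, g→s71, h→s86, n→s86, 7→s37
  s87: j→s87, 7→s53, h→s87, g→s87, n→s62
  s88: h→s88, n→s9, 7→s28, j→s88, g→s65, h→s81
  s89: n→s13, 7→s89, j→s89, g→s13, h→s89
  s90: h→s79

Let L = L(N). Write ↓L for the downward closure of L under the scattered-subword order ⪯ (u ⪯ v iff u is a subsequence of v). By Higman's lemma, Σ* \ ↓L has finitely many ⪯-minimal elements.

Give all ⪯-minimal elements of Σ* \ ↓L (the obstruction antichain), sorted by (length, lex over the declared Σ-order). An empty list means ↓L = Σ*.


min(Σ*\↓L) = [n7gj, gjngn, j7h77g].

|Q|=91, |F|=77, |δ|=422 (18 ε).
min D↑ (75 st, q0=0, F={22}): 0:7→0,n→1,h→0,j→2,g→3 1:7→4,n→1,h→1,j→5,g→6 2:7→7,n→5,h→2,j→2,g→8 3:7→3,n→6,h→3,j→9,g→3 4:7→4,n→4,h→4,j→10,g→11 5:7→12,n→5,h→5,j→5,g→13 6:7→14,n→6,h→6,j→15,g→6 7:7→7,n→16,h→17,j→7,g→18 8:7→18,n→13,h→8,j→9,g→8 9:7→19,n→20,h→9,j→9,g→9 10:7→12,n→10,h→10,j→10,g→21 11:7→11,n→11,h→11,j→22,g→11 12:7→12,n→12,h→23,j→12,g→24 13:7→25,n→13,h→13,j→15,g→13 14:7→14,n→14,h→14,j→26,g→11 15:7→27,n→20,h→15,j→15,g→15 16:7→12,n→16,h→28,j→16,g→29 17:7→30,n→28,h→17,j→17,g→31 18:7→18,n→29,h→31,j→19,g→18 19:7→19,n→32,h→33,j→19,g→19 20:7→34,n→20,h→20,j→20,g→35 21:7→24,n→21,h→21,j→22,g→21 22:7→22,n→22,h→22,j→22,g→22 23:7→36,n→23,h→23,j→23,g→37 24:7→24,n→24,h→37,j→22,g→24 25:7→25,n→25,h→38,j→27,g→24 26:7→27,n→39,h→26,j→26,g→40 27:7→27,n→34,h→41,j→27,g→42 28:7→36,n→28,h→28,j→28,g→43 29:7→25,n→29,h→43,j→44,g→29 30:7→45,n→30,h→30,j→30,g→46 31:7→46,n→43,h→31,j→33,g→31 32:7→34,n→32,h→47,j→32,g→48 33:7→49,n→47,h→33,j→33,g→33 34:7→34,n→34,h→50,j→34,g→51 35:7→52,n→22,h→35,j→35,g→35 36:7→45,n→36,h→36,j→36,g→53 37:7→53,n→37,h→37,j→22,g→37 38:7→54,n→38,h→38,j→41,g→37 39:7→34,n→39,h→39,j→39,g→55 40:7→42,n→56,h→40,j→22,g→40 41:7→57,n→50,h→41,j→41,g→58 42:7→42,n→59,h→58,j→22,g→42 43:7→54,n→43,h→43,j→60,g→43 44:7→27,n→32,h→60,j→44,g→44 45:7→45,n→45,h→45,j→45,g→22 46:7→45,n→46,h→46,j→49,g→46 47:7→61,n→47,h→47,j→47,g→62 48:7→52,n→22,h→62,j→48,g→48 49:7→45,n→63,h→49,j→49,g→49 50:7→61,n→50,h→50,j→50,g→64 51:7→51,n→22,h→64,j→22,g→51 52:7→52,n→22,h→65,j→52,g→51 53:7→66,n→53,h→53,j→22,g→53 54:7→45,n→54,h→54,j→57,g→53 55:7→51,n→22,h→55,j→22,g→55 56:7→59,n→56,h→56,j→22,g→55 57:7→45,n→61,h→57,j→57,g→67 58:7→67,n→68,h→58,j→22,g→58 59:7→59,n→59,h→68,j→22,g→51 60:7→57,n→47,h→60,j→60,g→60 61:7→45,n→61,h→61,j→61,g→69 62:7→70,n→22,h→62,j→62,g→62 63:7→45,n→63,h→63,j→63,g→71 64:7→69,n→22,h→64,j→22,g→64 65:7→70,n→22,h→65,j→65,g→64 66:7→66,n→66,h→66,j→22,g→22 67:7→66,n→72,h→67,j→22,g→67 68:7→72,n→68,h→68,j→22,g→64 69:7→73,n→22,h→69,j→22,g→69 70:7→74,n→22,h→70,j→70,g→69 71:7→74,n→22,h→71,j→71,g→71 72:7→66,n→72,h→72,j→22,g→69 73:7→73,n→22,h→73,j→22,g→22 74:7→74,n→22,h→74,j→74,g→22 [Hopcroft].
'n7gj': |S_i|=[83, 72, 50, 25, 1] end={s13} ∉↓L; 4/4 deletions ∈↓L.
'gjngn': N↓-sim [83, 68, 48, 31, 16, 1] end={s13} ∉↓L; 5/5 deletions ∈↓L.
'j7h77g': |S_i|=[83, 76, 59, 42, 21, 5, 1] end={s13} — reject; 6/6 single-dels accept.
3 minimals (antichain).


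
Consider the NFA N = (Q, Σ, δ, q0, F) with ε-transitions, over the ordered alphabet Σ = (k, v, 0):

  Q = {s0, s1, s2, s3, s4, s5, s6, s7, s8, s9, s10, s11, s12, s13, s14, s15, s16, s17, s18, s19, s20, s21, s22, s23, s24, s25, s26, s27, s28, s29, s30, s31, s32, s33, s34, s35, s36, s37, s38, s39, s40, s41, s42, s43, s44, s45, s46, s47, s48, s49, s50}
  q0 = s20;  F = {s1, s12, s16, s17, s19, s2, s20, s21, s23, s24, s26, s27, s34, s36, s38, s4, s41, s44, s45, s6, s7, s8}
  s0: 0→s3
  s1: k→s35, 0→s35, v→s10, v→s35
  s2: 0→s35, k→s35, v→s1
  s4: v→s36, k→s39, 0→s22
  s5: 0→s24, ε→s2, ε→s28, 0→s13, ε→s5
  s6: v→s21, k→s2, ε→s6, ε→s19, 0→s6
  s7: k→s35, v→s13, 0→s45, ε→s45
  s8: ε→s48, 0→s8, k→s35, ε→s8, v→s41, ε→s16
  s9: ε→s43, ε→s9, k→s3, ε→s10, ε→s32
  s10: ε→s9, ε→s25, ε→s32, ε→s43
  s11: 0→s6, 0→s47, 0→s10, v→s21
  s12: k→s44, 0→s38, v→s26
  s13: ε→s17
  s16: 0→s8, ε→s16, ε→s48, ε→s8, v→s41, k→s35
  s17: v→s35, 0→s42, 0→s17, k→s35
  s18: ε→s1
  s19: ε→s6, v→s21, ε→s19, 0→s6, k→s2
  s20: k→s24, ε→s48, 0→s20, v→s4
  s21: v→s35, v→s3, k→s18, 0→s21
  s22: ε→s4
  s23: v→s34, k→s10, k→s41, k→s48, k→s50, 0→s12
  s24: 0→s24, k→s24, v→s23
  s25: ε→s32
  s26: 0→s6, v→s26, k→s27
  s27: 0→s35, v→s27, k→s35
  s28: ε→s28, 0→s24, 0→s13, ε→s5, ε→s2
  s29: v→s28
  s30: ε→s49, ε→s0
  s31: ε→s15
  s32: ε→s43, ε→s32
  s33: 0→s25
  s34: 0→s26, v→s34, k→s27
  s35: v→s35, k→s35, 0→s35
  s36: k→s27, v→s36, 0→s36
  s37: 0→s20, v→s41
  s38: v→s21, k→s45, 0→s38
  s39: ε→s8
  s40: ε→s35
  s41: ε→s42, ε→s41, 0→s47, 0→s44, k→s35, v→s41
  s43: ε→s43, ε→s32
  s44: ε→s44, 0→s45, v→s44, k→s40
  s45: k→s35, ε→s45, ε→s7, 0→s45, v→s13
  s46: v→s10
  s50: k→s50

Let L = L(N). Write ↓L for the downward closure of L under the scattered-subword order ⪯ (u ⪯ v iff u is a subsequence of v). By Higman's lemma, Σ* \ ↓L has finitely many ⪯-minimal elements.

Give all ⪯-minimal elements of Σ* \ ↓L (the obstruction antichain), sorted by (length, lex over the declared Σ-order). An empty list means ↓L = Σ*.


A = [vkk, vvk0, kv00vv].

|Q|=51, |F|=22, |δ|=136 (44 ε).
min D↑ (20 st, q0=0, F={9}): 0:k→1,v→2,0→0 1:k→1,v→3,0→1 2:k→4,v→5,0→2 3:k→6,v→7,0→8 4:k→9,v→6,0→4 5:k→10,v→5,0→5 6:k→9,v→6,0→11 7:k→10,v→7,0→12 8:k→11,v→12,0→13 9:k→9,v→9,0→9 10:k→9,v→10,0→9 11:k→9,v→11,0→14 12:k→10,v→12,0→15 13:k→14,v→16,0→13 14:k→9,v→17,0→14 15:k→18,v→16,0→15 16:k→19,v→9,0→16 17:k→9,v→9,0→17 18:k→9,v→19,0→9 19:k→9,v→9,0→9.
'vkk': |S_i|=[38, 36, 25, 4] end={s3,s35,s40,s50} — reject; 3/3 del acc.
'vvk0': |S_i|=[38, 36, 26, 12, 1] end={s35} ∉↓L; 4/4 del acc.
'kv00vv': run [38, 34, 30, 25, 19, 13, 7] end={s10,s25,s3,s32,s35,s43,s9} rej; 6/6 deletions ∈↓L.
3 words, ⪯-incomp.


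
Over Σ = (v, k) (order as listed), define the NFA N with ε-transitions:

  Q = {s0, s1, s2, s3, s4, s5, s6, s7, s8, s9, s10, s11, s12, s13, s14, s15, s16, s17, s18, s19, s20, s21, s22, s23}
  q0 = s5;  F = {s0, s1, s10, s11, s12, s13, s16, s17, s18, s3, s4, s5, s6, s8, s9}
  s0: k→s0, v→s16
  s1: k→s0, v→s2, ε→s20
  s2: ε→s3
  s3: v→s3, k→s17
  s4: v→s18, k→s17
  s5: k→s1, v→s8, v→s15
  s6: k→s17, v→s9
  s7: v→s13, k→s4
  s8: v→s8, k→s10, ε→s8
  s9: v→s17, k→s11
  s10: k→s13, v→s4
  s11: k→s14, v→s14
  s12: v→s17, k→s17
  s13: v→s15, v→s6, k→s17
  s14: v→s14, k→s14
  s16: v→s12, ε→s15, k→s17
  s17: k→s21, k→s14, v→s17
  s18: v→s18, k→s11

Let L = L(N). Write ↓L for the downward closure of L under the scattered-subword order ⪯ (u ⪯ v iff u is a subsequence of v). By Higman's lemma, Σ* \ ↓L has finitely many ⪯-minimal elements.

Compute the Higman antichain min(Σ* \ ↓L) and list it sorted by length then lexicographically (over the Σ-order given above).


Antichain: [kvkk, vkkkk, vkvvkv, kkvvvk].

|Q|=24, |F|=15, |δ|=41 (4 ε).
min D↑ (16 st, q0=0, F={12}): 0:v→1,k→2 1:v→1,k→3 2:v→4,k→5 3:v→6,k→7 4:v→4,k→8 5:v→9,k→5 6:v→10,k→8 7:v→11,k→8 8:v→8,k→12 9:v→13,k→8 10:v→10,k→14 11:v→15,k→8 12:v→12,k→12 13:v→8,k→8 14:v→12,k→12 15:v→8,k→14 [Hopcroft].
'kvkk': N↓-sim [20, 18, 13, 4, 2] end={s14,s21} rej; 4/4 single-dels accept.
'vkkkk': |S_i|=[20, 16, 11, 8, 4, 2] end={s14,s21} rej; 5/5 single-dels accept.
'vkvvkv': N↓-sim [20, 16, 11, 9, 6, 3, 1] end={s14} — reject; 6/6 del acc.
'kkvvvk': run [20, 18, 11, 9, 6, 3, 2] end={s14,s21} — reject; 6/6 single-dels accept.
4 words, ⪯-incomp.


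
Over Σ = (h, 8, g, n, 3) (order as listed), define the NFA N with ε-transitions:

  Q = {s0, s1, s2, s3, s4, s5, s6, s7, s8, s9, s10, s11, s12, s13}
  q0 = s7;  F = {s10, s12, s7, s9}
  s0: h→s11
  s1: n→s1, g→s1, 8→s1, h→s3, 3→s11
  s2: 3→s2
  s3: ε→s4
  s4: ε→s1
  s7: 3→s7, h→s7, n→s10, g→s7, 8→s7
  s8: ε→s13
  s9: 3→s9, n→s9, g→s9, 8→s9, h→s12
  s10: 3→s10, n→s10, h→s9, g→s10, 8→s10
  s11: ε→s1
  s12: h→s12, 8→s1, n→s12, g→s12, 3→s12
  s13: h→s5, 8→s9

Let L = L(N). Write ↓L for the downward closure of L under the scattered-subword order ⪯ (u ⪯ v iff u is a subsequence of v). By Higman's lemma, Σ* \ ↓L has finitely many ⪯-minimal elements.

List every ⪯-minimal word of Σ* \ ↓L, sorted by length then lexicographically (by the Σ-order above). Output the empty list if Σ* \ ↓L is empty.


A = [nhh8].

|Q|=14, |F|=4, |δ|=33 (4 ε).
min D↑ (5 st, q0=0, F={4}): 0:h→0,8→0,g→0,n→1,3→0 1:h→2,8→1,g→1,n→1,3→1 2:h→3,8→2,g→2,n→2,3→2 3:h→3,8→4,g→3,n→3,3→3 4:h→4,8→4,g→4,n→4,3→4.
'nhh8': run [8, 7, 6, 5, 4] end={s1,s11,s3,s4} rej; 4/4 del acc.
1 words, ⪯-incomp.


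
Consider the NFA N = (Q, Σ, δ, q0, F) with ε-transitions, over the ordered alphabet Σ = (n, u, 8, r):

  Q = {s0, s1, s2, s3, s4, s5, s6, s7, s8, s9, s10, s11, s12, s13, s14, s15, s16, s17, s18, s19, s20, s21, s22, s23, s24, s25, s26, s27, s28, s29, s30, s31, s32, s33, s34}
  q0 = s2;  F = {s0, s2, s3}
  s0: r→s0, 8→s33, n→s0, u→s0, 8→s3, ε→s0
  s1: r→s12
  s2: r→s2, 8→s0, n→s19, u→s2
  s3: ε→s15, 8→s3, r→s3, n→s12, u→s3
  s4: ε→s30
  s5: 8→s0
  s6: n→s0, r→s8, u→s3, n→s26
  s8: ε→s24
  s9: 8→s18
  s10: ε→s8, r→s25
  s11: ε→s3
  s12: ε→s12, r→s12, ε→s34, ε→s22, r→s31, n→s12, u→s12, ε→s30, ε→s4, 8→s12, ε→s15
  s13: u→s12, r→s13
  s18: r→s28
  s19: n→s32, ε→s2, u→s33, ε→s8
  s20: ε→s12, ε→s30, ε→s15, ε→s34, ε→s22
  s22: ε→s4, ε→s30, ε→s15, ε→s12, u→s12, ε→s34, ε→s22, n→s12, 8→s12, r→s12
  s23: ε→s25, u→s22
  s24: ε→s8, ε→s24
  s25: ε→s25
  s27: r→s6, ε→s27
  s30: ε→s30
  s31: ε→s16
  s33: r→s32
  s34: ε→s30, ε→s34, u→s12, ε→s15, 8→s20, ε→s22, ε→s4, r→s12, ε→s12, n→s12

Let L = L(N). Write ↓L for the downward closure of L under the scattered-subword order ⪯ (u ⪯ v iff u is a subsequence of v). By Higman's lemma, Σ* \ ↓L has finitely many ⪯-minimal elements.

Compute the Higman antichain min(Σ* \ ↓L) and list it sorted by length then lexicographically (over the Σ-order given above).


min(Σ*\↓L) = [88n].

|Q|=35, |F|=3, |δ|=80 (38 ε).
min D↑ (4 st, q0=0, F={3}): 0:n→0,u→0,8→1,r→0 1:n→1,u→1,8→2,r→1 2:n→3,u→2,8→2,r→2 3:n→3,u→3,8→3,r→3.
'88n': |S_i|=[17, 13, 12, 9] end={s12,s15,s16,s20,s22,s30,s31,s34,s4} rej; 3/3 del acc.
1 minimals (antichain).


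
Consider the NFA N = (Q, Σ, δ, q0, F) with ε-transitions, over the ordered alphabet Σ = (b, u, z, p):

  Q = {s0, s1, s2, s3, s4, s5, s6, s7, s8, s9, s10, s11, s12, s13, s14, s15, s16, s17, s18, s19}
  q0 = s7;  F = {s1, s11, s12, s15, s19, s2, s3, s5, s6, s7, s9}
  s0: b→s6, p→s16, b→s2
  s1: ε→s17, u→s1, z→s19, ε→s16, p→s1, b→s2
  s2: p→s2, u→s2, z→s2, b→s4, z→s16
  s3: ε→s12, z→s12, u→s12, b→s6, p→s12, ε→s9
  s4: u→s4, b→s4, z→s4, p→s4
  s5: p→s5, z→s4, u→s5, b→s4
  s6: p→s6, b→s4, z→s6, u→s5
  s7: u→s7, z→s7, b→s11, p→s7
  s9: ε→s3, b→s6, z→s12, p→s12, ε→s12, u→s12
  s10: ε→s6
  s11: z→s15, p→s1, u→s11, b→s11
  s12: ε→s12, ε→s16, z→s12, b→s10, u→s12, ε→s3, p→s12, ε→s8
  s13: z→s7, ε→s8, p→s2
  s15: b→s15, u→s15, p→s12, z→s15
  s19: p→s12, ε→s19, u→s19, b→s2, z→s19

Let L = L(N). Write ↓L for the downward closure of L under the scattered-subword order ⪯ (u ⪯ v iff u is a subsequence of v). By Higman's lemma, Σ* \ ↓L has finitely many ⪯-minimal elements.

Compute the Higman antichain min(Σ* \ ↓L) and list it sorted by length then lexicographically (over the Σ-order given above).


|Q|=20, |F|=11, |δ|=67 (13 ε).
min D↑ (10 st, q0=0, F={8}): 0:b→1,u→0,z→0,p→0 1:b→1,u→1,z→2,p→3 2:b→2,u→2,z→2,p→4 3:b→5,u→3,z→6,p→3 4:b→7,u→4,z→4,p→4 5:b→8,u→5,z→5,p→5 6:b→5,u→6,z→6,p→4 7:b→8,u→9,z→7,p→7 8:b→8,u→8,z→8,p→8 9:b→8,u→9,z→8,p→9.
'bpbb': N↓-sim [16, 15, 13, 6, 1] end={s4} ∉↓L; 4/4 single-dels accept.
'bzpbuz': run [16, 15, 12, 10, 4, 2, 1] end={s4} ∉↓L; 6/6 deletions ∈↓L.
2 words, ⪯-incomp.

Antichain: [bpbb, bzpbuz].


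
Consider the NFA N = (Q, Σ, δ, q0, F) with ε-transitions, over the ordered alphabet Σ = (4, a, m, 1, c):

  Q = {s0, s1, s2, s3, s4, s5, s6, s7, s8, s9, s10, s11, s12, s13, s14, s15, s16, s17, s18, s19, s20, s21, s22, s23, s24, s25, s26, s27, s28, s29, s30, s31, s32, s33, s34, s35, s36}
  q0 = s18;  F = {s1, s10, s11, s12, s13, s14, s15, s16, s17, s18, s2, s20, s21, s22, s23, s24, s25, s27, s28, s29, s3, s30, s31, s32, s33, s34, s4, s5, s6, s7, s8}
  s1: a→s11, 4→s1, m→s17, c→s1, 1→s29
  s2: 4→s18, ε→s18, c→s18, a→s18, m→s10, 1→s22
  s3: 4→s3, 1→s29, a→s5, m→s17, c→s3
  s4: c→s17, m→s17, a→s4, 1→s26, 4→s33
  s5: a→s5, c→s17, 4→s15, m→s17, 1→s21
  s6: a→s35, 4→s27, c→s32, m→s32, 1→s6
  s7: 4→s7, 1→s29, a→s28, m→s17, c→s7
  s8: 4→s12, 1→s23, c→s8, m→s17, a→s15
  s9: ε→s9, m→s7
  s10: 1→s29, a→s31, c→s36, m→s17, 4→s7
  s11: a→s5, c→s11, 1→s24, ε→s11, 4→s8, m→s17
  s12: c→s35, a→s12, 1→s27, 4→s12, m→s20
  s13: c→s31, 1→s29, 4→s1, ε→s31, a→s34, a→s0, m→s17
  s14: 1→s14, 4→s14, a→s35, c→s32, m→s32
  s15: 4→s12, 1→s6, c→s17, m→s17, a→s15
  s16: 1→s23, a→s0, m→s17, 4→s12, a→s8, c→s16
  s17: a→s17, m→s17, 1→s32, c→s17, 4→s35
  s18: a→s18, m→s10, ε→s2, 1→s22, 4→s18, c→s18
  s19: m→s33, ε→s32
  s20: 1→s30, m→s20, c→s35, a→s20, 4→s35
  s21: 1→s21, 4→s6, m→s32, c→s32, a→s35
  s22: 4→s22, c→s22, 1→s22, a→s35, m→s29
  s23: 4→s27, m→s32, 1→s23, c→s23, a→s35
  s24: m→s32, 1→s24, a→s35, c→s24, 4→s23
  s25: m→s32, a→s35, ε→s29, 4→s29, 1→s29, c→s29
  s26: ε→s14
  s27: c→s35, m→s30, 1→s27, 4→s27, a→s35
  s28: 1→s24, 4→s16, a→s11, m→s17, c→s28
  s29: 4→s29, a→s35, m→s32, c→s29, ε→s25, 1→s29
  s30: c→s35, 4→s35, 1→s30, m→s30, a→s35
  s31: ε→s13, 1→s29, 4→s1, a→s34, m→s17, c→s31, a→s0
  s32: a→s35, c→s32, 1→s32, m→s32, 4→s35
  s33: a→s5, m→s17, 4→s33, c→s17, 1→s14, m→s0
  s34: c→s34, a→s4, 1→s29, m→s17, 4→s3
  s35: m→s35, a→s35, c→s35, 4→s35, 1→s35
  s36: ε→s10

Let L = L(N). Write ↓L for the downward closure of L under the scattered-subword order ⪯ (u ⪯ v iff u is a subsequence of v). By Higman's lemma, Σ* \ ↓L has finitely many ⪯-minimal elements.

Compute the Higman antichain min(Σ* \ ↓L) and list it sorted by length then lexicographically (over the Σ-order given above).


|Q|=37, |F|=31, |δ|=177 (11 ε).
min D↑ (29 st, q0=0, F={7}): 0:4→0,a→0,m→1,1→2,c→0 1:4→3,a→4,m→5,1→6,c→1 2:4→2,a→7,m→6,1→2,c→2 3:4→3,a→8,m→5,1→6,c→3 4:4→9,a→10,m→5,1→6,c→4 5:4→7,a→5,m→5,1→11,c→5 6:4→6,a→7,m→11,1→6,c→6 7:4→7,a→7,m→7,1→7,c→7 8:4→12,a→13,m→5,1→14,c→8 9:4→9,a→13,m→5,1→6,c→9 10:4→15,a→16,m→5,1→6,c→10 11:4→7,a→7,m→11,1→11,c→11 12:4→17,a→18,m→5,1→19,c→12 13:4→18,a→20,m→5,1→14,c→13 14:4→19,a→7,m→11,1→14,c→14 15:4→15,a→20,m→5,1→6,c→15 16:4→21,a→16,m→5,1→22,c→5 17:4→17,a→17,m→23,1→24,c→7 18:4→17,a→25,m→5,1→19,c→18 19:4→24,a→7,m→11,1→19,c→19 20:4→25,a→20,m→5,1→26,c→5 21:4→21,a→20,m→5,1→22,c→5 22:4→22,a→7,m→11,1→22,c→11 23:4→7,a→23,m→23,1→27,c→7 24:4→24,a→7,m→27,1→24,c→7 25:4→17,a→25,m→5,1→28,c→5 26:4→28,a→7,m→11,1→26,c→11 27:4→7,a→7,m→27,1→27,c→7 28:4→24,a→7,m→11,1→28,c→11.
'1a': run [35, 13, 1] end={s35} — reject; 2/2 del acc.
'mm4': N↓-sim [35, 32, 6, 1] end={s35} ∉↓L; 3/3 single-dels accept.
'm4a44c': run [35, 32, 25, 18, 13, 5, 1] end={s35} ∉↓L; 6/6 single-dels accept.
'maaac4': N↓-sim [35, 32, 29, 24, 16, 3, 1] end={s35} — reject; 6/6 del acc.
4 words, ⪯-incomp.

Antichain: [1a, mm4, m4a44c, maaac4].


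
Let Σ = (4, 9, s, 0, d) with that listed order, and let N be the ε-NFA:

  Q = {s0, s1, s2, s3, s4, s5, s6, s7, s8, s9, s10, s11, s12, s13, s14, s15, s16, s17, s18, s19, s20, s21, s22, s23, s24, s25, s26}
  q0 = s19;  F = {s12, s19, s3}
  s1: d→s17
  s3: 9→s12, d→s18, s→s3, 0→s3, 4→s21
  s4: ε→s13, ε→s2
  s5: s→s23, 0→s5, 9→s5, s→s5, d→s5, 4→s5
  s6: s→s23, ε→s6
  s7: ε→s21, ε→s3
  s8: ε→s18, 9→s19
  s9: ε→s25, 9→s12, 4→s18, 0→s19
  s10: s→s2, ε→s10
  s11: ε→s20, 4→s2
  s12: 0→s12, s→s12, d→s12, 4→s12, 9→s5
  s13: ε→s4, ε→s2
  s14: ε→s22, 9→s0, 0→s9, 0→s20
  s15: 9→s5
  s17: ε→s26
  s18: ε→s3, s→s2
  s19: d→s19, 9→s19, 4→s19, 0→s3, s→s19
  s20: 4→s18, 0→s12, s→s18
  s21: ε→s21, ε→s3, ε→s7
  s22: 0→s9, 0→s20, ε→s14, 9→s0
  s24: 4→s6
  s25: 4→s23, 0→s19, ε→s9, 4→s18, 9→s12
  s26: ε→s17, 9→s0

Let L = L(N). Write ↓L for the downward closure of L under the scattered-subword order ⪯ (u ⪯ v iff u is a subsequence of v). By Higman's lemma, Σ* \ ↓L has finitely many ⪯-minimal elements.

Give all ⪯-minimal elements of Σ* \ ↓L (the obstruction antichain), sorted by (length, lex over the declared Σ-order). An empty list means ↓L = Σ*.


|Q|=27, |F|=3, |δ|=66 (20 ε).
min D↑ (4 st, q0=0, F={3}): 0:4→0,9→0,s→0,0→1,d→0 1:4→1,9→2,s→1,0→1,d→1 2:4→2,9→3,s→2,0→2,d→2 3:4→3,9→3,s→3,0→3,d→3 [Hopcroft].
'099': N↓-sim [9, 8, 3, 2] end={s23,s5} — reject; 3/3 del acc.
1 words, ⪯-incomp.

Antichain: [099].
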